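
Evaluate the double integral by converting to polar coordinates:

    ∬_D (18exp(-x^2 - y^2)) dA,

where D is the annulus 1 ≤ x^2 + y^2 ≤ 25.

The region D is 1 ≤ r ≤ 5, 0 ≤ θ ≤ 2π in polar coordinates, where x = r cos(θ), y = r sin(θ), and dA = r dr dθ.

Under the substitution, the integrand becomes 18exp(-r^2), so

    ∬_D (18exp(-x^2 - y^2)) dA = ∫_{0}^{2π} ∫_{1}^{5} (18exp(-r^2)) · r dr dθ.

Inner integral (in r): ∫_{1}^{5} (18exp(-r^2)) · r dr = -(9 - 9exp(24))exp(-25).

Outer integral (in θ): ∫_{0}^{2π} (-(9 - 9exp(24))exp(-25)) dθ = -18π (1 - exp(24))exp(-25).

Therefore ∬_D (18exp(-x^2 - y^2)) dA = -18π (1 - exp(24))exp(-25).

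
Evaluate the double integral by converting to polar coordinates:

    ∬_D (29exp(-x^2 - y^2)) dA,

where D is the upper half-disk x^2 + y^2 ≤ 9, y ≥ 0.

The region D is 0 ≤ r ≤ 3, 0 ≤ θ ≤ π in polar coordinates, where x = r cos(θ), y = r sin(θ), and dA = r dr dθ.

Under the substitution, the integrand becomes 29exp(-r^2), so

    ∬_D (29exp(-x^2 - y^2)) dA = ∫_{0}^{π} ∫_{0}^{3} (29exp(-r^2)) · r dr dθ.

Inner integral (in r): ∫_{0}^{3} (29exp(-r^2)) · r dr = 29/2 - 29exp(-9)/2.

Outer integral (in θ): ∫_{0}^{π} (29/2 - 29exp(-9)/2) dθ = -29π (1 - exp(9))exp(-9)/2.

Therefore ∬_D (29exp(-x^2 - y^2)) dA = -29π (1 - exp(9))exp(-9)/2.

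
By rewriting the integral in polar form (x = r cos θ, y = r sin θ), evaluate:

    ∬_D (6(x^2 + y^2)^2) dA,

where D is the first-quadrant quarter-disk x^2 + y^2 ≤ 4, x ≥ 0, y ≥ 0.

The region D is 0 ≤ r ≤ 2, 0 ≤ θ ≤ π/2 in polar coordinates, where x = r cos(θ), y = r sin(θ), and dA = r dr dθ.

Under the substitution, the integrand becomes 6r^4, so

    ∬_D (6(x^2 + y^2)^2) dA = ∫_{0}^{π/2} ∫_{0}^{2} (6r^4) · r dr dθ.

Inner integral (in r): ∫_{0}^{2} (6r^4) · r dr = 64.

Outer integral (in θ): ∫_{0}^{π/2} (64) dθ = 32π.

Therefore ∬_D (6(x^2 + y^2)^2) dA = 32π.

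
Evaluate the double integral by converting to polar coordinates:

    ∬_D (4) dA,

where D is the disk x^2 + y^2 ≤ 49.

The region D is 0 ≤ r ≤ 7, 0 ≤ θ ≤ 2π in polar coordinates, where x = r cos(θ), y = r sin(θ), and dA = r dr dθ.

Under the substitution, the integrand becomes 4, so

    ∬_D (4) dA = ∫_{0}^{2π} ∫_{0}^{7} (4) · r dr dθ.

Inner integral (in r): ∫_{0}^{7} (4) · r dr = 98.

Outer integral (in θ): ∫_{0}^{2π} (98) dθ = 196π.

Therefore ∬_D (4) dA = 196π.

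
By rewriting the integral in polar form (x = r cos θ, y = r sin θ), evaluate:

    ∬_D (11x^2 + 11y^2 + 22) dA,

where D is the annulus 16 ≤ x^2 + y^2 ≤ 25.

The region D is 4 ≤ r ≤ 5, 0 ≤ θ ≤ 2π in polar coordinates, where x = r cos(θ), y = r sin(θ), and dA = r dr dθ.

Under the substitution, the integrand becomes 11r^2 + 22, so

    ∬_D (11x^2 + 11y^2 + 22) dA = ∫_{0}^{2π} ∫_{4}^{5} (11r^2 + 22) · r dr dθ.

Inner integral (in r): ∫_{4}^{5} (11r^2 + 22) · r dr = 4455/4.

Outer integral (in θ): ∫_{0}^{2π} (4455/4) dθ = 4455π/2.

Therefore ∬_D (11x^2 + 11y^2 + 22) dA = 4455π/2.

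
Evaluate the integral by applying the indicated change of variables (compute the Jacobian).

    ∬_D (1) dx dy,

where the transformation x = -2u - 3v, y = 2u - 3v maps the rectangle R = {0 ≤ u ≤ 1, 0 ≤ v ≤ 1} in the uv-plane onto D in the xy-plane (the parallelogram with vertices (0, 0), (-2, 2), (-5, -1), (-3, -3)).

Compute the Jacobian determinant of (x, y) with respect to (u, v):

    ∂(x,y)/∂(u,v) = | -2  -3 | = (-2)(-3) - (-3)(2) = 12.
                   | 2  -3 |

Its absolute value is |J| = 12 (the area scaling factor).

Substituting x = -2u - 3v, y = 2u - 3v into the integrand,

    1 → 1,

so the integral becomes

    ∬_R (1) · |J| du dv = ∫_0^1 ∫_0^1 (12) dv du.

Inner (v): 12.
Outer (u): 12.

Therefore ∬_D (1) dx dy = 12.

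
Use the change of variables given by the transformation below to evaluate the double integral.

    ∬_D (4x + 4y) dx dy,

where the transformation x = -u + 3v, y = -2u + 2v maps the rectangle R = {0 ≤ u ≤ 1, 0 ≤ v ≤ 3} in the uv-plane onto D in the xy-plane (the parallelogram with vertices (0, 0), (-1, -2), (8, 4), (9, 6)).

Compute the Jacobian determinant of (x, y) with respect to (u, v):

    ∂(x,y)/∂(u,v) = | -1  3 | = (-1)(2) - (3)(-2) = 4.
                   | -2  2 |

Its absolute value is |J| = 4 (the area scaling factor).

Substituting x = -u + 3v, y = -2u + 2v into the integrand,

    4x + 4y → -12u + 20v,

so the integral becomes

    ∬_R (-12u + 20v) · |J| du dv = ∫_0^1 ∫_0^3 (-48u + 80v) dv du.

Inner (v): 360 - 144u.
Outer (u): 288.

Therefore ∬_D (4x + 4y) dx dy = 288.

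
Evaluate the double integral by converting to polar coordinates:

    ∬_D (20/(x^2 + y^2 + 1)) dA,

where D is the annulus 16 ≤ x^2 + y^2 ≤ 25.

The region D is 4 ≤ r ≤ 5, 0 ≤ θ ≤ 2π in polar coordinates, where x = r cos(θ), y = r sin(θ), and dA = r dr dθ.

Under the substitution, the integrand becomes 20/(r^2 + 1), so

    ∬_D (20/(x^2 + y^2 + 1)) dA = ∫_{0}^{2π} ∫_{4}^{5} (20/(r^2 + 1)) · r dr dθ.

Inner integral (in r): ∫_{4}^{5} (20/(r^2 + 1)) · r dr = log(141167095653376/2015993900449).

Outer integral (in θ): ∫_{0}^{2π} (log(141167095653376/2015993900449)) dθ = log((141167095653376/2015993900449)^(2π)).

Therefore ∬_D (20/(x^2 + y^2 + 1)) dA = log((141167095653376/2015993900449)^(2π)).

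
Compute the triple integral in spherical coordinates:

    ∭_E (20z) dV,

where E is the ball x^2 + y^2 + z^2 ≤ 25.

In spherical coordinates, x = ρ sin(φ) cos(θ), y = ρ sin(φ) sin(θ), z = ρ cos(φ), and dV = ρ^2 sin(φ) dρ dφ dθ.

The integrand becomes 20ρ cos(φ), so

    ∭_E (20z) dV = ∫_{0}^{2π} ∫_{0}^{π} ∫_{0}^{5} (20ρ cos(φ)) · ρ^2 sin(φ) dρ dφ dθ.

Inner (ρ): 3125sin(2φ)/2.
Middle (φ): 0.
Outer (θ): 0.

Therefore the triple integral equals 0.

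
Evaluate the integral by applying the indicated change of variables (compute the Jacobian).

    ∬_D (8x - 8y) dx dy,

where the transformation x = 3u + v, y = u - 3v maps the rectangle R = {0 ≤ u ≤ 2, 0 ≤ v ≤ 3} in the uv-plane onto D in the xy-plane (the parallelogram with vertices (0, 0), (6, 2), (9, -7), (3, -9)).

Compute the Jacobian determinant of (x, y) with respect to (u, v):

    ∂(x,y)/∂(u,v) = | 3  1 | = (3)(-3) - (1)(1) = -10.
                   | 1  -3 |

Its absolute value is |J| = 10 (the area scaling factor).

Substituting x = 3u + v, y = u - 3v into the integrand,

    8x - 8y → 16u + 32v,

so the integral becomes

    ∬_R (16u + 32v) · |J| du dv = ∫_0^2 ∫_0^3 (160u + 320v) dv du.

Inner (v): 480u + 1440.
Outer (u): 3840.

Therefore ∬_D (8x - 8y) dx dy = 3840.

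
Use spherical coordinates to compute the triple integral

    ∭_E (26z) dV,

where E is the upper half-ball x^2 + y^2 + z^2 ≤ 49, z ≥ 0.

In spherical coordinates, x = ρ sin(φ) cos(θ), y = ρ sin(φ) sin(θ), z = ρ cos(φ), and dV = ρ^2 sin(φ) dρ dφ dθ.

The integrand becomes 26ρ cos(φ), so

    ∭_E (26z) dV = ∫_{0}^{2π} ∫_{0}^{π/2} ∫_{0}^{7} (26ρ cos(φ)) · ρ^2 sin(φ) dρ dφ dθ.

Inner (ρ): 31213sin(2φ)/4.
Middle (φ): 31213/4.
Outer (θ): 31213π/2.

Therefore the triple integral equals 31213π/2.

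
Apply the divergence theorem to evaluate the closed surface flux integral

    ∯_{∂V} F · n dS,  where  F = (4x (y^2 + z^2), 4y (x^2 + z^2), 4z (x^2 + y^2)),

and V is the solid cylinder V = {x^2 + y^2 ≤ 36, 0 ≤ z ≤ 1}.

By the divergence theorem,

    ∯_{∂V} F · n dS = ∭_V (∇ · F) dV.

Compute the divergence:
    ∇ · F = ∂F_x/∂x + ∂F_y/∂y + ∂F_z/∂z = 4y^2 + 4z^2 + 4x^2 + 4z^2 + 4x^2 + 4y^2 = 8x^2 + 8y^2 + 8z^2.

In cylindrical coordinates, x = r cos(θ), y = r sin(θ), z = z, dV = r dr dθ dz, with 0 ≤ r ≤ 6, 0 ≤ θ ≤ 2π, 0 ≤ z ≤ 1.

The integrand, after substitution and multiplying by the volume element, becomes (8r^2 + 8z^2) · r, so

    ∭_V (∇·F) dV = ∫_0^{2π} ∫_0^{6} ∫_0^{1} (8r^2 + 8z^2) · r dz dr dθ.

Inner (z from 0 to 1): 8r (r^2 + 1/3).
Middle (r from 0 to 6): 2640.
Outer (θ from 0 to 2π): 5280π.

Therefore ∯_{∂V} F · n dS = 5280π.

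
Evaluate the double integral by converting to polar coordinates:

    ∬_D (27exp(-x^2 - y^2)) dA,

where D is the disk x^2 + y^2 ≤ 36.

The region D is 0 ≤ r ≤ 6, 0 ≤ θ ≤ 2π in polar coordinates, where x = r cos(θ), y = r sin(θ), and dA = r dr dθ.

Under the substitution, the integrand becomes 27exp(-r^2), so

    ∬_D (27exp(-x^2 - y^2)) dA = ∫_{0}^{2π} ∫_{0}^{6} (27exp(-r^2)) · r dr dθ.

Inner integral (in r): ∫_{0}^{6} (27exp(-r^2)) · r dr = 27/2 - 27exp(-36)/2.

Outer integral (in θ): ∫_{0}^{2π} (27/2 - 27exp(-36)/2) dθ = -27π exp(-36) + 27π.

Therefore ∬_D (27exp(-x^2 - y^2)) dA = -27π exp(-36) + 27π.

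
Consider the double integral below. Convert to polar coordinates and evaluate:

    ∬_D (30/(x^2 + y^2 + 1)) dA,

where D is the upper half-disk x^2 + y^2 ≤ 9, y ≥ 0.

The region D is 0 ≤ r ≤ 3, 0 ≤ θ ≤ π in polar coordinates, where x = r cos(θ), y = r sin(θ), and dA = r dr dθ.

Under the substitution, the integrand becomes 30/(r^2 + 1), so

    ∬_D (30/(x^2 + y^2 + 1)) dA = ∫_{0}^{π} ∫_{0}^{3} (30/(r^2 + 1)) · r dr dθ.

Inner integral (in r): ∫_{0}^{3} (30/(r^2 + 1)) · r dr = log(1000000000000000).

Outer integral (in θ): ∫_{0}^{π} (log(1000000000000000)) dθ = log(1000000000000000^π).

Therefore ∬_D (30/(x^2 + y^2 + 1)) dA = log(1000000000000000^π).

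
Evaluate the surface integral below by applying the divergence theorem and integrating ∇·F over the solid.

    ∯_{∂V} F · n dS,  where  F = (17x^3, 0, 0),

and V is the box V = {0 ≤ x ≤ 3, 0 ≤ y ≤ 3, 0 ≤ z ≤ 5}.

By the divergence theorem,

    ∯_{∂V} F · n dS = ∭_V (∇ · F) dV.

Compute the divergence:
    ∇ · F = ∂F_x/∂x + ∂F_y/∂y + ∂F_z/∂z = 51x^2 + 0 + 0 = 51x^2.

V is a rectangular box, so dV = dx dy dz with 0 ≤ x ≤ 3, 0 ≤ y ≤ 3, 0 ≤ z ≤ 5.

Integrate (51x^2) over V as an iterated integral:

    ∭_V (∇·F) dV = ∫_0^{3} ∫_0^{3} ∫_0^{5} (51x^2) dz dy dx.

Inner (z from 0 to 5): 255x^2.
Middle (y from 0 to 3): 765x^2.
Outer (x from 0 to 3): 6885.

Therefore ∯_{∂V} F · n dS = 6885.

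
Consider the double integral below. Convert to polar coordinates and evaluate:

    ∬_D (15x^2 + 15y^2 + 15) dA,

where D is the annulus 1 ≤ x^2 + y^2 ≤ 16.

The region D is 1 ≤ r ≤ 4, 0 ≤ θ ≤ 2π in polar coordinates, where x = r cos(θ), y = r sin(θ), and dA = r dr dθ.

Under the substitution, the integrand becomes 15r^2 + 15, so

    ∬_D (15x^2 + 15y^2 + 15) dA = ∫_{0}^{2π} ∫_{1}^{4} (15r^2 + 15) · r dr dθ.

Inner integral (in r): ∫_{1}^{4} (15r^2 + 15) · r dr = 4275/4.

Outer integral (in θ): ∫_{0}^{2π} (4275/4) dθ = 4275π/2.

Therefore ∬_D (15x^2 + 15y^2 + 15) dA = 4275π/2.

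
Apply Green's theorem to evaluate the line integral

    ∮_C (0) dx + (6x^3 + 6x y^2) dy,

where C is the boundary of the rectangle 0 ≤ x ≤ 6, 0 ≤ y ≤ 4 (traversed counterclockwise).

Green's theorem converts the closed line integral into a double integral over the enclosed region D:

    ∮_C P dx + Q dy = ∬_D (∂Q/∂x - ∂P/∂y) dA.

Here P = 0, Q = 6x^3 + 6x y^2, so

    ∂Q/∂x = 18x^2 + 6y^2,    ∂P/∂y = 0,
    ∂Q/∂x - ∂P/∂y = 18x^2 + 6y^2.

D is the region 0 ≤ x ≤ 6, 0 ≤ y ≤ 4. Evaluating the double integral:

    ∬_D (18x^2 + 6y^2) dA = ∫_0^{6} ∫_0^{4} (18x^2 + 6y^2) dy dx.

Inner (y from 0 to 4): 72x^2 + 128.
Outer (x from 0 to 6): 5952.

Therefore ∮_C P dx + Q dy = 5952.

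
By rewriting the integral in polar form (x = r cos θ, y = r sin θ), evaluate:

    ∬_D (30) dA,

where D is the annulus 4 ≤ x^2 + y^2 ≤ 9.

The region D is 2 ≤ r ≤ 3, 0 ≤ θ ≤ 2π in polar coordinates, where x = r cos(θ), y = r sin(θ), and dA = r dr dθ.

Under the substitution, the integrand becomes 30, so

    ∬_D (30) dA = ∫_{0}^{2π} ∫_{2}^{3} (30) · r dr dθ.

Inner integral (in r): ∫_{2}^{3} (30) · r dr = 75.

Outer integral (in θ): ∫_{0}^{2π} (75) dθ = 150π.

Therefore ∬_D (30) dA = 150π.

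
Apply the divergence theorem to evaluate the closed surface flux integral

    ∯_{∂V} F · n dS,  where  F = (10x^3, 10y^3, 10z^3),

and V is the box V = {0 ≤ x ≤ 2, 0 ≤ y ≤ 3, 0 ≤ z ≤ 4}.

By the divergence theorem,

    ∯_{∂V} F · n dS = ∭_V (∇ · F) dV.

Compute the divergence:
    ∇ · F = ∂F_x/∂x + ∂F_y/∂y + ∂F_z/∂z = 30x^2 + 30y^2 + 30z^2.

V is a rectangular box, so dV = dx dy dz with 0 ≤ x ≤ 2, 0 ≤ y ≤ 3, 0 ≤ z ≤ 4.

Integrate (30x^2 + 30y^2 + 30z^2) over V as an iterated integral:

    ∭_V (∇·F) dV = ∫_0^{2} ∫_0^{3} ∫_0^{4} (30x^2 + 30y^2 + 30z^2) dz dy dx.

Inner (z from 0 to 4): 120x^2 + 120y^2 + 640.
Middle (y from 0 to 3): 360x^2 + 3000.
Outer (x from 0 to 2): 6960.

Therefore ∯_{∂V} F · n dS = 6960.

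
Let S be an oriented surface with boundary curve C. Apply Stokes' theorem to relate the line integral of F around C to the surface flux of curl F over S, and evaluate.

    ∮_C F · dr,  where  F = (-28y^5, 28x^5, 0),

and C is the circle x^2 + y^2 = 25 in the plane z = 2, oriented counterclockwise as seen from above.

Let S be the flat disk x^2 + y^2 ≤ 25 in the plane z = 2, with upward unit normal n̂ = ẑ. By Stokes' theorem,

    ∮_C F · dr = ∬_S (∇ × F) · n̂ dS = ∬_D (curl F)_z dA,

where D is the disk x^2 + y^2 ≤ 25.

Compute the curl of F = (-28y^5, 28x^5, 0):
    (∇ × F)_x = ∂F_z/∂y - ∂F_y/∂z = 0,
    (∇ × F)_y = ∂F_x/∂z - ∂F_z/∂x = 0,
    (∇ × F)_z = ∂F_y/∂x - ∂F_x/∂y = 140x^4 + 140y^4.

On z = 2, (curl F)_z = 140x^4 + 140y^4.

Convert to polar (x = r cos θ, y = r sin θ, dA = r dr dθ); the integrand becomes 140r^4(sin(θ)^4 + cos(θ)^4), so

    ∬_D (curl F)_z dA = ∫_0^{2π} ∫_0^{5} (140r^4(sin(θ)^4 + cos(θ)^4)) · r dr dθ.

Inner (r from 0 to 5): 1093750sin(θ)^4/3 + 1093750cos(θ)^4/3.
Outer (θ from 0 to 2π): 546875π.

Therefore ∮_C F · dr = 546875π.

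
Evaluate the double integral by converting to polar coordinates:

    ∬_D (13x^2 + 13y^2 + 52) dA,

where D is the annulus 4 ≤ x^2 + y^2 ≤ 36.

The region D is 2 ≤ r ≤ 6, 0 ≤ θ ≤ 2π in polar coordinates, where x = r cos(θ), y = r sin(θ), and dA = r dr dθ.

Under the substitution, the integrand becomes 13r^2 + 52, so

    ∬_D (13x^2 + 13y^2 + 52) dA = ∫_{0}^{2π} ∫_{2}^{6} (13r^2 + 52) · r dr dθ.

Inner integral (in r): ∫_{2}^{6} (13r^2 + 52) · r dr = 4992.

Outer integral (in θ): ∫_{0}^{2π} (4992) dθ = 9984π.

Therefore ∬_D (13x^2 + 13y^2 + 52) dA = 9984π.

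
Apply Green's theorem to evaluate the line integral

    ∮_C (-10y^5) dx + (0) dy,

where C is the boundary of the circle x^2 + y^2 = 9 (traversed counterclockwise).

Green's theorem converts the closed line integral into a double integral over the enclosed region D:

    ∮_C P dx + Q dy = ∬_D (∂Q/∂x - ∂P/∂y) dA.

Here P = -10y^5, Q = 0, so

    ∂Q/∂x = 0,    ∂P/∂y = -50y^4,
    ∂Q/∂x - ∂P/∂y = 50y^4.

D is the region x^2 + y^2 ≤ 9. Evaluating the double integral:

In polar coordinates (x = r cos θ, y = r sin θ, dA = r dr dθ) the integrand becomes 50r^4sin(θ)^4, so

    ∬_D (50y^4) dA = ∫_0^{2π} ∫_0^{3} (50r^4sin(θ)^4) · r dr dθ.

Inner (r from 0 to 3): 6075sin(θ)^4.
Outer (θ from 0 to 2π): 18225π/4.

Therefore ∮_C P dx + Q dy = 18225π/4.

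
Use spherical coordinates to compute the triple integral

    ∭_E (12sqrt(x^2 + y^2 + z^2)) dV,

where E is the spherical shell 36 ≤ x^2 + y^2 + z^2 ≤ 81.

In spherical coordinates, x = ρ sin(φ) cos(θ), y = ρ sin(φ) sin(θ), z = ρ cos(φ), and dV = ρ^2 sin(φ) dρ dφ dθ.

The integrand becomes 12ρ, so

    ∭_E (12sqrt(x^2 + y^2 + z^2)) dV = ∫_{0}^{2π} ∫_{0}^{π} ∫_{6}^{9} (12ρ) · ρ^2 sin(φ) dρ dφ dθ.

Inner (ρ): 15795sin(φ).
Middle (φ): 31590.
Outer (θ): 63180π.

Therefore the triple integral equals 63180π.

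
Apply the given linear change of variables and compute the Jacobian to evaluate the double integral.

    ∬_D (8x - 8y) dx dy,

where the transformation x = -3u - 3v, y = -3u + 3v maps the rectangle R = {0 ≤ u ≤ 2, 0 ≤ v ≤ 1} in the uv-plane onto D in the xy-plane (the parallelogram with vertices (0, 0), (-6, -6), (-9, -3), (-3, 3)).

Compute the Jacobian determinant of (x, y) with respect to (u, v):

    ∂(x,y)/∂(u,v) = | -3  -3 | = (-3)(3) - (-3)(-3) = -18.
                   | -3  3 |

Its absolute value is |J| = 18 (the area scaling factor).

Substituting x = -3u - 3v, y = -3u + 3v into the integrand,

    8x - 8y → -48v,

so the integral becomes

    ∬_R (-48v) · |J| du dv = ∫_0^2 ∫_0^1 (-864v) dv du.

Inner (v): -432.
Outer (u): -864.

Therefore ∬_D (8x - 8y) dx dy = -864.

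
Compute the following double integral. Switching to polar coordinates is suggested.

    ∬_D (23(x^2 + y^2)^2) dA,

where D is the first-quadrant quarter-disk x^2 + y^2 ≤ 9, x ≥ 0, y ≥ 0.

The region D is 0 ≤ r ≤ 3, 0 ≤ θ ≤ π/2 in polar coordinates, where x = r cos(θ), y = r sin(θ), and dA = r dr dθ.

Under the substitution, the integrand becomes 23r^4, so

    ∬_D (23(x^2 + y^2)^2) dA = ∫_{0}^{π/2} ∫_{0}^{3} (23r^4) · r dr dθ.

Inner integral (in r): ∫_{0}^{3} (23r^4) · r dr = 5589/2.

Outer integral (in θ): ∫_{0}^{π/2} (5589/2) dθ = 5589π/4.

Therefore ∬_D (23(x^2 + y^2)^2) dA = 5589π/4.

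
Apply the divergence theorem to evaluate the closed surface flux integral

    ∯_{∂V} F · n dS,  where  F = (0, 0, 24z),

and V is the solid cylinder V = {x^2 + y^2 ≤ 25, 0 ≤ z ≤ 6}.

By the divergence theorem,

    ∯_{∂V} F · n dS = ∭_V (∇ · F) dV.

Compute the divergence:
    ∇ · F = ∂F_x/∂x + ∂F_y/∂y + ∂F_z/∂z = 0 + 0 + 24 = 24.

In cylindrical coordinates, x = r cos(θ), y = r sin(θ), z = z, dV = r dr dθ dz, with 0 ≤ r ≤ 5, 0 ≤ θ ≤ 2π, 0 ≤ z ≤ 6.

The integrand, after substitution and multiplying by the volume element, becomes (24) · r, so

    ∭_V (∇·F) dV = ∫_0^{2π} ∫_0^{5} ∫_0^{6} (24) · r dz dr dθ.

Inner (z from 0 to 6): 144r.
Middle (r from 0 to 5): 1800.
Outer (θ from 0 to 2π): 3600π.

Therefore ∯_{∂V} F · n dS = 3600π.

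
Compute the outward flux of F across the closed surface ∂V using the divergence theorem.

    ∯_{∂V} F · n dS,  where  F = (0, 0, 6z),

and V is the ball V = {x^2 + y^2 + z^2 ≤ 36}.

By the divergence theorem,

    ∯_{∂V} F · n dS = ∭_V (∇ · F) dV.

Compute the divergence:
    ∇ · F = ∂F_x/∂x + ∂F_y/∂y + ∂F_z/∂z = 0 + 0 + 6 = 6.

In spherical coordinates, x = ρ sin(φ) cos(θ), y = ρ sin(φ) sin(θ), z = ρ cos(φ), dV = ρ^2 sin(φ) dρ dφ dθ, with 0 ≤ ρ ≤ 6, 0 ≤ φ ≤ π, 0 ≤ θ ≤ 2π.

The integrand, after substitution and multiplying by the volume element, becomes (6) · ρ^2 sin(φ), so

    ∭_V (∇·F) dV = ∫_0^{2π} ∫_0^{π} ∫_0^{6} (6) · ρ^2 sin(φ) dρ dφ dθ.

Inner (ρ from 0 to 6): 432sin(φ).
Middle (φ from 0 to π): 864.
Outer (θ from 0 to 2π): 1728π.

Therefore ∯_{∂V} F · n dS = 1728π.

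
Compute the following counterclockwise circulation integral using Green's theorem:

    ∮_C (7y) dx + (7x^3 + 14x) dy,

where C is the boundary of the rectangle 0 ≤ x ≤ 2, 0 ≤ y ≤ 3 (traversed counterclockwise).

Green's theorem converts the closed line integral into a double integral over the enclosed region D:

    ∮_C P dx + Q dy = ∬_D (∂Q/∂x - ∂P/∂y) dA.

Here P = 7y, Q = 7x^3 + 14x, so

    ∂Q/∂x = 21x^2 + 14,    ∂P/∂y = 7,
    ∂Q/∂x - ∂P/∂y = 21x^2 + 7.

D is the region 0 ≤ x ≤ 2, 0 ≤ y ≤ 3. Evaluating the double integral:

    ∬_D (21x^2 + 7) dA = ∫_0^{2} ∫_0^{3} (21x^2 + 7) dy dx.

Inner (y from 0 to 3): 63x^2 + 21.
Outer (x from 0 to 2): 210.

Therefore ∮_C P dx + Q dy = 210.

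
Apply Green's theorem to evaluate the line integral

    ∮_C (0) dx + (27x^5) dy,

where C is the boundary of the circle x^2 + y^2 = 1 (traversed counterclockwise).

Green's theorem converts the closed line integral into a double integral over the enclosed region D:

    ∮_C P dx + Q dy = ∬_D (∂Q/∂x - ∂P/∂y) dA.

Here P = 0, Q = 27x^5, so

    ∂Q/∂x = 135x^4,    ∂P/∂y = 0,
    ∂Q/∂x - ∂P/∂y = 135x^4.

D is the region x^2 + y^2 ≤ 1. Evaluating the double integral:

In polar coordinates (x = r cos θ, y = r sin θ, dA = r dr dθ) the integrand becomes 135r^4cos(θ)^4, so

    ∬_D (135x^4) dA = ∫_0^{2π} ∫_0^{1} (135r^4cos(θ)^4) · r dr dθ.

Inner (r from 0 to 1): 45cos(θ)^4/2.
Outer (θ from 0 to 2π): 135π/8.

Therefore ∮_C P dx + Q dy = 135π/8.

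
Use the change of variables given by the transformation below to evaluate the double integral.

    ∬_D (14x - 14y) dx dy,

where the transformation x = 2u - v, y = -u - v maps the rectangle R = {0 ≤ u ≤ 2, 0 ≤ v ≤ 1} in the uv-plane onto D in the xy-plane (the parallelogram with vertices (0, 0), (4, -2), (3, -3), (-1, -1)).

Compute the Jacobian determinant of (x, y) with respect to (u, v):

    ∂(x,y)/∂(u,v) = | 2  -1 | = (2)(-1) - (-1)(-1) = -3.
                   | -1  -1 |

Its absolute value is |J| = 3 (the area scaling factor).

Substituting x = 2u - v, y = -u - v into the integrand,

    14x - 14y → 42u,

so the integral becomes

    ∬_R (42u) · |J| du dv = ∫_0^2 ∫_0^1 (126u) dv du.

Inner (v): 126u.
Outer (u): 252.

Therefore ∬_D (14x - 14y) dx dy = 252.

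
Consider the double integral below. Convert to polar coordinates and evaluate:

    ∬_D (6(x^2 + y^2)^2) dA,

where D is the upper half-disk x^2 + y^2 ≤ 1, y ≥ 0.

The region D is 0 ≤ r ≤ 1, 0 ≤ θ ≤ π in polar coordinates, where x = r cos(θ), y = r sin(θ), and dA = r dr dθ.

Under the substitution, the integrand becomes 6r^4, so

    ∬_D (6(x^2 + y^2)^2) dA = ∫_{0}^{π} ∫_{0}^{1} (6r^4) · r dr dθ.

Inner integral (in r): ∫_{0}^{1} (6r^4) · r dr = 1.

Outer integral (in θ): ∫_{0}^{π} (1) dθ = π.

Therefore ∬_D (6(x^2 + y^2)^2) dA = π.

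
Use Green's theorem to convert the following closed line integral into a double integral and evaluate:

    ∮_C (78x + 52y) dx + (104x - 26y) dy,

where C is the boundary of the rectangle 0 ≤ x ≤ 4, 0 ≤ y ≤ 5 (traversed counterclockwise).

Green's theorem converts the closed line integral into a double integral over the enclosed region D:

    ∮_C P dx + Q dy = ∬_D (∂Q/∂x - ∂P/∂y) dA.

Here P = 78x + 52y, Q = 104x - 26y, so

    ∂Q/∂x = 104,    ∂P/∂y = 52,
    ∂Q/∂x - ∂P/∂y = 52.

D is the region 0 ≤ x ≤ 4, 0 ≤ y ≤ 5. Evaluating the double integral:

    ∬_D (52) dA = ∫_0^{4} ∫_0^{5} (52) dy dx.

Inner (y from 0 to 5): 260.
Outer (x from 0 to 4): 1040.

Therefore ∮_C P dx + Q dy = 1040.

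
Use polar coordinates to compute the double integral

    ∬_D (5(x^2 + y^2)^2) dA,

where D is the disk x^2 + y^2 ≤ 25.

The region D is 0 ≤ r ≤ 5, 0 ≤ θ ≤ 2π in polar coordinates, where x = r cos(θ), y = r sin(θ), and dA = r dr dθ.

Under the substitution, the integrand becomes 5r^4, so

    ∬_D (5(x^2 + y^2)^2) dA = ∫_{0}^{2π} ∫_{0}^{5} (5r^4) · r dr dθ.

Inner integral (in r): ∫_{0}^{5} (5r^4) · r dr = 78125/6.

Outer integral (in θ): ∫_{0}^{2π} (78125/6) dθ = 78125π/3.

Therefore ∬_D (5(x^2 + y^2)^2) dA = 78125π/3.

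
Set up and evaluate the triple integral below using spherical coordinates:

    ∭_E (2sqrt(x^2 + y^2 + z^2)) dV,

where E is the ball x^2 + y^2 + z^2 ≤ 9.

In spherical coordinates, x = ρ sin(φ) cos(θ), y = ρ sin(φ) sin(θ), z = ρ cos(φ), and dV = ρ^2 sin(φ) dρ dφ dθ.

The integrand becomes 2ρ, so

    ∭_E (2sqrt(x^2 + y^2 + z^2)) dV = ∫_{0}^{2π} ∫_{0}^{π} ∫_{0}^{3} (2ρ) · ρ^2 sin(φ) dρ dφ dθ.

Inner (ρ): 81sin(φ)/2.
Middle (φ): 81.
Outer (θ): 162π.

Therefore the triple integral equals 162π.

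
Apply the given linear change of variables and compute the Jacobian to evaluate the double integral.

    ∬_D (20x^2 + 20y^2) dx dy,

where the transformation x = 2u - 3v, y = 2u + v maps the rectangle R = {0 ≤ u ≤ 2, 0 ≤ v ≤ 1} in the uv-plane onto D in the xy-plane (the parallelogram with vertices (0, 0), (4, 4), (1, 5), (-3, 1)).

Compute the Jacobian determinant of (x, y) with respect to (u, v):

    ∂(x,y)/∂(u,v) = | 2  -3 | = (2)(1) - (-3)(2) = 8.
                   | 2  1 |

Its absolute value is |J| = 8 (the area scaling factor).

Substituting x = 2u - 3v, y = 2u + v into the integrand,

    20x^2 + 20y^2 → 160u^2 - 160u v + 200v^2,

so the integral becomes

    ∬_R (160u^2 - 160u v + 200v^2) · |J| du dv = ∫_0^2 ∫_0^1 (1280u^2 - 1280u v + 1600v^2) dv du.

Inner (v): 1280u^2 - 640u + 1600/3.
Outer (u): 3200.

Therefore ∬_D (20x^2 + 20y^2) dx dy = 3200.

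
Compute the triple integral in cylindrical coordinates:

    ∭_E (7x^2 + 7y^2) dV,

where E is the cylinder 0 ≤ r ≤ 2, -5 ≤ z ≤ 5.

In cylindrical coordinates, x = r cos(θ), y = r sin(θ), z = z, and dV = r dr dθ dz.

The integrand becomes 7r^2, so

    ∭_E (7x^2 + 7y^2) dV = ∫_{0}^{2π} ∫_{0}^{2} ∫_{-5}^{5} (7r^2) · r dz dr dθ.

Inner (z): 70r^3.
Middle (r from 0 to 2): 280.
Outer (θ): 560π.

Therefore the triple integral equals 560π.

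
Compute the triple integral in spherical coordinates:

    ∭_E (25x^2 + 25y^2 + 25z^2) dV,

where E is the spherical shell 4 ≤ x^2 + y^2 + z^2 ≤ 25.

In spherical coordinates, x = ρ sin(φ) cos(θ), y = ρ sin(φ) sin(θ), z = ρ cos(φ), and dV = ρ^2 sin(φ) dρ dφ dθ.

The integrand becomes 25ρ^2, so

    ∭_E (25x^2 + 25y^2 + 25z^2) dV = ∫_{0}^{2π} ∫_{0}^{π} ∫_{2}^{5} (25ρ^2) · ρ^2 sin(φ) dρ dφ dθ.

Inner (ρ): 15465sin(φ).
Middle (φ): 30930.
Outer (θ): 61860π.

Therefore the triple integral equals 61860π.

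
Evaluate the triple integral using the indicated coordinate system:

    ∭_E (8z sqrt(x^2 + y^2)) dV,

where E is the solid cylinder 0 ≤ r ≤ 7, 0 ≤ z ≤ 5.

In cylindrical coordinates, x = r cos(θ), y = r sin(θ), z = z, and dV = r dr dθ dz.

The integrand becomes 8r z, so

    ∭_E (8z sqrt(x^2 + y^2)) dV = ∫_{0}^{2π} ∫_{0}^{7} ∫_{0}^{5} (8r z) · r dz dr dθ.

Inner (z): 100r^2.
Middle (r from 0 to 7): 34300/3.
Outer (θ): 68600π/3.

Therefore the triple integral equals 68600π/3.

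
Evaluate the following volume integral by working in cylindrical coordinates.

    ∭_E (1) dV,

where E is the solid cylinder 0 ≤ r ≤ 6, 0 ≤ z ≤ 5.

In cylindrical coordinates, x = r cos(θ), y = r sin(θ), z = z, and dV = r dr dθ dz.

The integrand becomes 1, so

    ∭_E (1) dV = ∫_{0}^{2π} ∫_{0}^{6} ∫_{0}^{5} (1) · r dz dr dθ.

Inner (z): 5r.
Middle (r from 0 to 6): 90.
Outer (θ): 180π.

Therefore the triple integral equals 180π.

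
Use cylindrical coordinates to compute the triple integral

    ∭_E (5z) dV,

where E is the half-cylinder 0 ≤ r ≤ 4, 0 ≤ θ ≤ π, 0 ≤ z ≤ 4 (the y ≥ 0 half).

In cylindrical coordinates, x = r cos(θ), y = r sin(θ), z = z, and dV = r dr dθ dz.

The integrand becomes 5z, so

    ∭_E (5z) dV = ∫_{0}^{π} ∫_{0}^{4} ∫_{0}^{4} (5z) · r dz dr dθ.

Inner (z): 40r.
Middle (r from 0 to 4): 320.
Outer (θ): 320π.

Therefore the triple integral equals 320π.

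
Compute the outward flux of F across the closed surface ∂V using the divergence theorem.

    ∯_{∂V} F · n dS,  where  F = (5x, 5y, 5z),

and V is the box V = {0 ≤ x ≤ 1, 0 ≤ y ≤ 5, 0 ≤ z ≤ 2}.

By the divergence theorem,

    ∯_{∂V} F · n dS = ∭_V (∇ · F) dV.

Compute the divergence:
    ∇ · F = ∂F_x/∂x + ∂F_y/∂y + ∂F_z/∂z = 5 + 5 + 5 = 15.

V is a rectangular box, so dV = dx dy dz with 0 ≤ x ≤ 1, 0 ≤ y ≤ 5, 0 ≤ z ≤ 2.

Integrate (15) over V as an iterated integral:

    ∭_V (∇·F) dV = ∫_0^{1} ∫_0^{5} ∫_0^{2} (15) dz dy dx.

Inner (z from 0 to 2): 30.
Middle (y from 0 to 5): 150.
Outer (x from 0 to 1): 150.

Therefore ∯_{∂V} F · n dS = 150.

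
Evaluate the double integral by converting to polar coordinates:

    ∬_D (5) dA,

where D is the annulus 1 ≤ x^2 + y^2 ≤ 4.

The region D is 1 ≤ r ≤ 2, 0 ≤ θ ≤ 2π in polar coordinates, where x = r cos(θ), y = r sin(θ), and dA = r dr dθ.

Under the substitution, the integrand becomes 5, so

    ∬_D (5) dA = ∫_{0}^{2π} ∫_{1}^{2} (5) · r dr dθ.

Inner integral (in r): ∫_{1}^{2} (5) · r dr = 15/2.

Outer integral (in θ): ∫_{0}^{2π} (15/2) dθ = 15π.

Therefore ∬_D (5) dA = 15π.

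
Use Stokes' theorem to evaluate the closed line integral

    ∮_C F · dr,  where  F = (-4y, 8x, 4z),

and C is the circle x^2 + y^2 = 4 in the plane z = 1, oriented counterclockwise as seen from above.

Let S be the flat disk x^2 + y^2 ≤ 4 in the plane z = 1, with upward unit normal n̂ = ẑ. By Stokes' theorem,

    ∮_C F · dr = ∬_S (∇ × F) · n̂ dS = ∬_D (curl F)_z dA,

where D is the disk x^2 + y^2 ≤ 4.

Compute the curl of F = (-4y, 8x, 4z):
    (∇ × F)_x = ∂F_z/∂y - ∂F_y/∂z = 0,
    (∇ × F)_y = ∂F_x/∂z - ∂F_z/∂x = 0,
    (∇ × F)_z = ∂F_y/∂x - ∂F_x/∂y = 12.

On z = 1, (curl F)_z = 12.

Convert to polar (x = r cos θ, y = r sin θ, dA = r dr dθ); the integrand becomes 12, so

    ∬_D (curl F)_z dA = ∫_0^{2π} ∫_0^{2} (12) · r dr dθ.

Inner (r from 0 to 2): 24.
Outer (θ from 0 to 2π): 48π.

Therefore ∮_C F · dr = 48π.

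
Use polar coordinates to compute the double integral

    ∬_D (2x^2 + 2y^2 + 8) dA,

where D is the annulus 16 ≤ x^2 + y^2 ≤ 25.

The region D is 4 ≤ r ≤ 5, 0 ≤ θ ≤ 2π in polar coordinates, where x = r cos(θ), y = r sin(θ), and dA = r dr dθ.

Under the substitution, the integrand becomes 2r^2 + 8, so

    ∬_D (2x^2 + 2y^2 + 8) dA = ∫_{0}^{2π} ∫_{4}^{5} (2r^2 + 8) · r dr dθ.

Inner integral (in r): ∫_{4}^{5} (2r^2 + 8) · r dr = 441/2.

Outer integral (in θ): ∫_{0}^{2π} (441/2) dθ = 441π.

Therefore ∬_D (2x^2 + 2y^2 + 8) dA = 441π.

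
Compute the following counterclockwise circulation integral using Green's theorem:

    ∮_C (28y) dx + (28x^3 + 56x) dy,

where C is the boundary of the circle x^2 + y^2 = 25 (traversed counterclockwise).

Green's theorem converts the closed line integral into a double integral over the enclosed region D:

    ∮_C P dx + Q dy = ∬_D (∂Q/∂x - ∂P/∂y) dA.

Here P = 28y, Q = 28x^3 + 56x, so

    ∂Q/∂x = 84x^2 + 56,    ∂P/∂y = 28,
    ∂Q/∂x - ∂P/∂y = 84x^2 + 28.

D is the region x^2 + y^2 ≤ 25. Evaluating the double integral:

In polar coordinates (x = r cos θ, y = r sin θ, dA = r dr dθ) the integrand becomes 84r^2cos(θ)^2 + 28, so

    ∬_D (84x^2 + 28) dA = ∫_0^{2π} ∫_0^{5} (84r^2cos(θ)^2 + 28) · r dr dθ.

Inner (r from 0 to 5): 13125cos(θ)^2 + 350.
Outer (θ from 0 to 2π): 13825π.

Therefore ∮_C P dx + Q dy = 13825π.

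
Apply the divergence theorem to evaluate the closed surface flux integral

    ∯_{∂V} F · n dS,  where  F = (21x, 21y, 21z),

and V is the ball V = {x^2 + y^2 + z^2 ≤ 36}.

By the divergence theorem,

    ∯_{∂V} F · n dS = ∭_V (∇ · F) dV.

Compute the divergence:
    ∇ · F = ∂F_x/∂x + ∂F_y/∂y + ∂F_z/∂z = 21 + 21 + 21 = 63.

In spherical coordinates, x = ρ sin(φ) cos(θ), y = ρ sin(φ) sin(θ), z = ρ cos(φ), dV = ρ^2 sin(φ) dρ dφ dθ, with 0 ≤ ρ ≤ 6, 0 ≤ φ ≤ π, 0 ≤ θ ≤ 2π.

The integrand, after substitution and multiplying by the volume element, becomes (63) · ρ^2 sin(φ), so

    ∭_V (∇·F) dV = ∫_0^{2π} ∫_0^{π} ∫_0^{6} (63) · ρ^2 sin(φ) dρ dφ dθ.

Inner (ρ from 0 to 6): 4536sin(φ).
Middle (φ from 0 to π): 9072.
Outer (θ from 0 to 2π): 18144π.

Therefore ∯_{∂V} F · n dS = 18144π.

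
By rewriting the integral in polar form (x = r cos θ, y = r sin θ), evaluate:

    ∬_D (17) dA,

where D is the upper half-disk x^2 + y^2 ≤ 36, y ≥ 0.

The region D is 0 ≤ r ≤ 6, 0 ≤ θ ≤ π in polar coordinates, where x = r cos(θ), y = r sin(θ), and dA = r dr dθ.

Under the substitution, the integrand becomes 17, so

    ∬_D (17) dA = ∫_{0}^{π} ∫_{0}^{6} (17) · r dr dθ.

Inner integral (in r): ∫_{0}^{6} (17) · r dr = 306.

Outer integral (in θ): ∫_{0}^{π} (306) dθ = 306π.

Therefore ∬_D (17) dA = 306π.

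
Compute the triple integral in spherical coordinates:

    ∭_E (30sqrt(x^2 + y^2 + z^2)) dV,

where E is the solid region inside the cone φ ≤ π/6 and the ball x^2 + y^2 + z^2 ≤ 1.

In spherical coordinates, x = ρ sin(φ) cos(θ), y = ρ sin(φ) sin(θ), z = ρ cos(φ), and dV = ρ^2 sin(φ) dρ dφ dθ.

The integrand becomes 30ρ, so

    ∭_E (30sqrt(x^2 + y^2 + z^2)) dV = ∫_{0}^{2π} ∫_{0}^{π/6} ∫_{0}^{1} (30ρ) · ρ^2 sin(φ) dρ dφ dθ.

Inner (ρ): 15sin(φ)/2.
Middle (φ): 15/2 - 15sqrt(3)/4.
Outer (θ): 15π (2 - sqrt(3))/2.

Therefore the triple integral equals 15π (2 - sqrt(3))/2.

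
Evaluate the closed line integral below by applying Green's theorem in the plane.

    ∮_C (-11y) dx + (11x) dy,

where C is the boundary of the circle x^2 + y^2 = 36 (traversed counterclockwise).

Green's theorem converts the closed line integral into a double integral over the enclosed region D:

    ∮_C P dx + Q dy = ∬_D (∂Q/∂x - ∂P/∂y) dA.

Here P = -11y, Q = 11x, so

    ∂Q/∂x = 11,    ∂P/∂y = -11,
    ∂Q/∂x - ∂P/∂y = 22.

D is the region x^2 + y^2 ≤ 36. Evaluating the double integral:

In polar coordinates (x = r cos θ, y = r sin θ, dA = r dr dθ) the integrand becomes 22, so

    ∬_D (22) dA = ∫_0^{2π} ∫_0^{6} (22) · r dr dθ.

Inner (r from 0 to 6): 396.
Outer (θ from 0 to 2π): 792π.

Therefore ∮_C P dx + Q dy = 792π.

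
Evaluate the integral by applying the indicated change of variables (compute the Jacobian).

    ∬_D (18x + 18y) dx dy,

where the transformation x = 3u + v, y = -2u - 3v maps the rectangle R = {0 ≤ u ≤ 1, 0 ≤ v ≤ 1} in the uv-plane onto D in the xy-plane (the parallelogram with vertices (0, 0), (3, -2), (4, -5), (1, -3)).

Compute the Jacobian determinant of (x, y) with respect to (u, v):

    ∂(x,y)/∂(u,v) = | 3  1 | = (3)(-3) - (1)(-2) = -7.
                   | -2  -3 |

Its absolute value is |J| = 7 (the area scaling factor).

Substituting x = 3u + v, y = -2u - 3v into the integrand,

    18x + 18y → 18u - 36v,

so the integral becomes

    ∬_R (18u - 36v) · |J| du dv = ∫_0^1 ∫_0^1 (126u - 252v) dv du.

Inner (v): 126u - 126.
Outer (u): -63.

Therefore ∬_D (18x + 18y) dx dy = -63.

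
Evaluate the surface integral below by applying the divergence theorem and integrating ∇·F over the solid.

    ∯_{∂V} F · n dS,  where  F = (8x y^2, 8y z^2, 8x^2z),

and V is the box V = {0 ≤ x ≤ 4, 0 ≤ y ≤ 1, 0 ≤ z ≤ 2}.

By the divergence theorem,

    ∯_{∂V} F · n dS = ∭_V (∇ · F) dV.

Compute the divergence:
    ∇ · F = ∂F_x/∂x + ∂F_y/∂y + ∂F_z/∂z = 8y^2 + 8z^2 + 8x^2 = 8x^2 + 8y^2 + 8z^2.

V is a rectangular box, so dV = dx dy dz with 0 ≤ x ≤ 4, 0 ≤ y ≤ 1, 0 ≤ z ≤ 2.

Integrate (8x^2 + 8y^2 + 8z^2) over V as an iterated integral:

    ∭_V (∇·F) dV = ∫_0^{4} ∫_0^{1} ∫_0^{2} (8x^2 + 8y^2 + 8z^2) dz dy dx.

Inner (z from 0 to 2): 16x^2 + 16y^2 + 64/3.
Middle (y from 0 to 1): 16x^2 + 80/3.
Outer (x from 0 to 4): 448.

Therefore ∯_{∂V} F · n dS = 448.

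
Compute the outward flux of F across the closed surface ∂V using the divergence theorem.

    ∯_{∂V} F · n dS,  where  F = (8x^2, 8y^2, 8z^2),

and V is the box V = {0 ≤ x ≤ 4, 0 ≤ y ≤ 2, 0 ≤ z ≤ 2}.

By the divergence theorem,

    ∯_{∂V} F · n dS = ∭_V (∇ · F) dV.

Compute the divergence:
    ∇ · F = ∂F_x/∂x + ∂F_y/∂y + ∂F_z/∂z = 16x + 16y + 16z.

V is a rectangular box, so dV = dx dy dz with 0 ≤ x ≤ 4, 0 ≤ y ≤ 2, 0 ≤ z ≤ 2.

Integrate (16x + 16y + 16z) over V as an iterated integral:

    ∭_V (∇·F) dV = ∫_0^{4} ∫_0^{2} ∫_0^{2} (16x + 16y + 16z) dz dy dx.

Inner (z from 0 to 2): 32x + 32y + 32.
Middle (y from 0 to 2): 64x + 128.
Outer (x from 0 to 4): 1024.

Therefore ∯_{∂V} F · n dS = 1024.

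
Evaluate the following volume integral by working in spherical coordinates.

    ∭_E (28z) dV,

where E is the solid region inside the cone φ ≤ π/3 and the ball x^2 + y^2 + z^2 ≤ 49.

In spherical coordinates, x = ρ sin(φ) cos(θ), y = ρ sin(φ) sin(θ), z = ρ cos(φ), and dV = ρ^2 sin(φ) dρ dφ dθ.

The integrand becomes 28ρ cos(φ), so

    ∭_E (28z) dV = ∫_{0}^{2π} ∫_{0}^{π/3} ∫_{0}^{7} (28ρ cos(φ)) · ρ^2 sin(φ) dρ dφ dθ.

Inner (ρ): 16807sin(2φ)/2.
Middle (φ): 50421/8.
Outer (θ): 50421π/4.

Therefore the triple integral equals 50421π/4.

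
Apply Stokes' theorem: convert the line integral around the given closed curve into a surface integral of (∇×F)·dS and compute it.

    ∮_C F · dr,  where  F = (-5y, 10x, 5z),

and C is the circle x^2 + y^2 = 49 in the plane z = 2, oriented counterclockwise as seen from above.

Let S be the flat disk x^2 + y^2 ≤ 49 in the plane z = 2, with upward unit normal n̂ = ẑ. By Stokes' theorem,

    ∮_C F · dr = ∬_S (∇ × F) · n̂ dS = ∬_D (curl F)_z dA,

where D is the disk x^2 + y^2 ≤ 49.

Compute the curl of F = (-5y, 10x, 5z):
    (∇ × F)_x = ∂F_z/∂y - ∂F_y/∂z = 0,
    (∇ × F)_y = ∂F_x/∂z - ∂F_z/∂x = 0,
    (∇ × F)_z = ∂F_y/∂x - ∂F_x/∂y = 15.

On z = 2, (curl F)_z = 15.

Convert to polar (x = r cos θ, y = r sin θ, dA = r dr dθ); the integrand becomes 15, so

    ∬_D (curl F)_z dA = ∫_0^{2π} ∫_0^{7} (15) · r dr dθ.

Inner (r from 0 to 7): 735/2.
Outer (θ from 0 to 2π): 735π.

Therefore ∮_C F · dr = 735π.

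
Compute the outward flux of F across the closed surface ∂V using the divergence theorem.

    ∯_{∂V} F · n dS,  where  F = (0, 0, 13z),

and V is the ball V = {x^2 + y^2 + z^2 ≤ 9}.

By the divergence theorem,

    ∯_{∂V} F · n dS = ∭_V (∇ · F) dV.

Compute the divergence:
    ∇ · F = ∂F_x/∂x + ∂F_y/∂y + ∂F_z/∂z = 0 + 0 + 13 = 13.

In spherical coordinates, x = ρ sin(φ) cos(θ), y = ρ sin(φ) sin(θ), z = ρ cos(φ), dV = ρ^2 sin(φ) dρ dφ dθ, with 0 ≤ ρ ≤ 3, 0 ≤ φ ≤ π, 0 ≤ θ ≤ 2π.

The integrand, after substitution and multiplying by the volume element, becomes (13) · ρ^2 sin(φ), so

    ∭_V (∇·F) dV = ∫_0^{2π} ∫_0^{π} ∫_0^{3} (13) · ρ^2 sin(φ) dρ dφ dθ.

Inner (ρ from 0 to 3): 117sin(φ).
Middle (φ from 0 to π): 234.
Outer (θ from 0 to 2π): 468π.

Therefore ∯_{∂V} F · n dS = 468π.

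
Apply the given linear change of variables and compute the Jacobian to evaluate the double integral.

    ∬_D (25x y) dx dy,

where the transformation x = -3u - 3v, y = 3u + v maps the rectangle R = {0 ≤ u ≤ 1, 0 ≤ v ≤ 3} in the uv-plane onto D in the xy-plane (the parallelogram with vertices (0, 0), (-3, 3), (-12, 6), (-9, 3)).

Compute the Jacobian determinant of (x, y) with respect to (u, v):

    ∂(x,y)/∂(u,v) = | -3  -3 | = (-3)(1) - (-3)(3) = 6.
                   | 3  1 |

Its absolute value is |J| = 6 (the area scaling factor).

Substituting x = -3u - 3v, y = 3u + v into the integrand,

    25x y → -225u^2 - 300u v - 75v^2,

so the integral becomes

    ∬_R (-225u^2 - 300u v - 75v^2) · |J| du dv = ∫_0^1 ∫_0^3 (-1350u^2 - 1800u v - 450v^2) dv du.

Inner (v): -4050u^2 - 8100u - 4050.
Outer (u): -9450.

Therefore ∬_D (25x y) dx dy = -9450.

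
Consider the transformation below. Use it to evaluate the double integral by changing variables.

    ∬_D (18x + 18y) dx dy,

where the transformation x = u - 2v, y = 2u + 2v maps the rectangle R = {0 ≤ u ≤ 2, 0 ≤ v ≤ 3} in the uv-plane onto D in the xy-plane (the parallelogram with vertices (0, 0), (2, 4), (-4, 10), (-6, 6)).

Compute the Jacobian determinant of (x, y) with respect to (u, v):

    ∂(x,y)/∂(u,v) = | 1  -2 | = (1)(2) - (-2)(2) = 6.
                   | 2  2 |

Its absolute value is |J| = 6 (the area scaling factor).

Substituting x = u - 2v, y = 2u + 2v into the integrand,

    18x + 18y → 54u,

so the integral becomes

    ∬_R (54u) · |J| du dv = ∫_0^2 ∫_0^3 (324u) dv du.

Inner (v): 972u.
Outer (u): 1944.

Therefore ∬_D (18x + 18y) dx dy = 1944.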